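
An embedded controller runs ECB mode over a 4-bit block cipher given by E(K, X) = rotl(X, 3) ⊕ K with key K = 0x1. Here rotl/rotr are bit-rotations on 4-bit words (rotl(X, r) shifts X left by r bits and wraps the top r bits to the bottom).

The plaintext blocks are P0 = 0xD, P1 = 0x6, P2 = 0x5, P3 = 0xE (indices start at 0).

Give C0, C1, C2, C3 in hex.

ECB encryption: C_i = E(K, P_i).
C0: E(K, 0xD) = 0xF.
C1: E(K, 0x6) = 0x2.
C2: E(K, 0x5) = 0xB.
C3: E(K, 0xE) = 0x6.

C0 = 0xF, C1 = 0x2, C2 = 0xB, C3 = 0x6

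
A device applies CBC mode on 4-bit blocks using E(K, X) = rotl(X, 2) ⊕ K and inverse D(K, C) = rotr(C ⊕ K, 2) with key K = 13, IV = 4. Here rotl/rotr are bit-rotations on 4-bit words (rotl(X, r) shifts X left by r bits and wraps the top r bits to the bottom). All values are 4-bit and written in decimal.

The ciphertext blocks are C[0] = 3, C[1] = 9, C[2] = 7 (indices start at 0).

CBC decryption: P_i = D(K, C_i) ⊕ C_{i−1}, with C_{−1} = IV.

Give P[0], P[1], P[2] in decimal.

P[0] = 15, P[1] = 2, P[2] = 3

P[0]: D(K, 3) = 11; 11 ⊕ 4 = 15.
P[1]: D(K, 9) = 1; 1 ⊕ 3 = 2.
P[2]: D(K, 7) = 10; 10 ⊕ 9 = 3.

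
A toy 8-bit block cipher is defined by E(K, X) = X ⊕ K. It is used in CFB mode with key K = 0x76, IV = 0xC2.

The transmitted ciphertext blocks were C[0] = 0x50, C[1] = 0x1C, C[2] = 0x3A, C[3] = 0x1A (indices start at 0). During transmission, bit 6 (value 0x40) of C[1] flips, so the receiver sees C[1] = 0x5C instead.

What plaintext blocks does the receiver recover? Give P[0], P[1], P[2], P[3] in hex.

CFB decryption: P_i = C_i ⊕ E(K, C_{i−1}), with C_{−1} = IV.
Only C[1] changed, to 0x5C. In CFB, a change in C_i flips the same bit in P_i and garbles P_{i+1}. Decrypting the received ciphertext:
P[0]: E(K, 0xC2) = 0xB4; 0x50 ⊕ 0xB4 = 0xE4.
P[1]: E(K, 0x50) = 0x26; 0x5C ⊕ 0x26 = 0x7A.
P[2]: E(K, 0x5C) = 0x2A; 0x3A ⊕ 0x2A = 0x10.
P[3]: E(K, 0x3A) = 0x4C; 0x1A ⊕ 0x4C = 0x56.
Blocks that differ from the original plaintext: P[1], P[2].

P[0] = 0xE4, P[1] = 0x7A, P[2] = 0x10, P[3] = 0x56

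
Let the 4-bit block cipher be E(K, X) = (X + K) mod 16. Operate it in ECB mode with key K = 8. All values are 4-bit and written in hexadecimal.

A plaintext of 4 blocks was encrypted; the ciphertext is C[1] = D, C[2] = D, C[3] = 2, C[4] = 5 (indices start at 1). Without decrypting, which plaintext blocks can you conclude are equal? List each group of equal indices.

ECB encrypts each block independently with the same key, so equal ciphertext blocks imply equal plaintext blocks.
C[1] = C[2] = D, so P[1] = P[2].

P[1] = P[2]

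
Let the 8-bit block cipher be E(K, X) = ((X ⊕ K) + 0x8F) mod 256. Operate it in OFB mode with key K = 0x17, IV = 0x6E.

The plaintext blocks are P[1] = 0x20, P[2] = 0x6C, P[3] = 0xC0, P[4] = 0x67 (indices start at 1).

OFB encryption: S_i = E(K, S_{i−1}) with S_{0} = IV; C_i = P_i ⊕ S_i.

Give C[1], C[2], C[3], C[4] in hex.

C[1]: S = E(K, 0x6E) = 0x08; 0x20 ⊕ 0x08 = 0x28.
C[2]: S = E(K, 0x08) = 0xAE; 0x6C ⊕ 0xAE = 0xC2.
C[3]: S = E(K, 0xAE) = 0x48; 0xC0 ⊕ 0x48 = 0x88.
C[4]: S = E(K, 0x48) = 0xEE; 0x67 ⊕ 0xEE = 0x89.

C[1] = 0x28, C[2] = 0xC2, C[3] = 0x88, C[4] = 0x89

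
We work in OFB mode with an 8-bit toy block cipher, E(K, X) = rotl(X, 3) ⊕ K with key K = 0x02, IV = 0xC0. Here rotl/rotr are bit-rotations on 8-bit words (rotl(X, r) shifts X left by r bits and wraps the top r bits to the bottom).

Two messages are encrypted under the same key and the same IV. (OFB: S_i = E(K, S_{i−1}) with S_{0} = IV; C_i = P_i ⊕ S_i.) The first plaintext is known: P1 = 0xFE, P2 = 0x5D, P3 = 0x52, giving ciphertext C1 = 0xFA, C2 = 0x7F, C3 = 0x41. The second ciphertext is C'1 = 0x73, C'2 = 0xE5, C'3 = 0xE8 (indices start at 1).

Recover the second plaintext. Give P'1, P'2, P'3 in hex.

P'1 = 0x77, P'2 = 0xC7, P'3 = 0xFB

In OFB with a reused IV, both messages share the same keystream S_i, so C_i ⊕ C'_i = P_i ⊕ P'_i and thus P'_i = P_i ⊕ C_i ⊕ C'_i.
P'1: 0xFE ⊕ 0xFA ⊕ 0x73 = 0x77.
P'2: 0x5D ⊕ 0x7F ⊕ 0xE5 = 0xC7.
P'3: 0x52 ⊕ 0x41 ⊕ 0xE8 = 0xFB.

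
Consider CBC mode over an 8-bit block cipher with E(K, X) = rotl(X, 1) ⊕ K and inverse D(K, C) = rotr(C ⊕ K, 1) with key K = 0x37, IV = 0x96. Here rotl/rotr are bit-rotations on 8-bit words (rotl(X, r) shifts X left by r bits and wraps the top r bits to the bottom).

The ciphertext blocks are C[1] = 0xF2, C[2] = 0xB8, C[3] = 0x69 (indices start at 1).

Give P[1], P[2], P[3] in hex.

P[1] = 0x74, P[2] = 0x35, P[3] = 0x97

CBC decryption: P_i = D(K, C_i) ⊕ C_{i−1}, with C_{0} = IV.
P[1]: D(K, 0xF2) = 0xE2; 0xE2 ⊕ 0x96 = 0x74.
P[2]: D(K, 0xB8) = 0xC7; 0xC7 ⊕ 0xF2 = 0x35.
P[3]: D(K, 0x69) = 0x2F; 0x2F ⊕ 0xB8 = 0x97.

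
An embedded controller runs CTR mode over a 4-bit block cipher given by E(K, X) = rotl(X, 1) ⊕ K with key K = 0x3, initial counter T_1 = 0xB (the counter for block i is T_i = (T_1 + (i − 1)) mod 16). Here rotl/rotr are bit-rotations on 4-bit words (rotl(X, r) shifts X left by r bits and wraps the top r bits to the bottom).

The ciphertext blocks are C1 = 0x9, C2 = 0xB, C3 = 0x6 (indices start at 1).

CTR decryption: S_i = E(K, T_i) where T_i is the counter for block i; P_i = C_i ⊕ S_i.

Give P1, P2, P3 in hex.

P1 = 0xD, P2 = 0x1, P3 = 0xE

P1: T = 0xB, S = E(K, T) = 0x4; 0x9 ⊕ 0x4 = 0xD.
P2: T = 0xC, S = E(K, T) = 0xA; 0xB ⊕ 0xA = 0x1.
P3: T = 0xD, S = E(K, T) = 0x8; 0x6 ⊕ 0x8 = 0xE.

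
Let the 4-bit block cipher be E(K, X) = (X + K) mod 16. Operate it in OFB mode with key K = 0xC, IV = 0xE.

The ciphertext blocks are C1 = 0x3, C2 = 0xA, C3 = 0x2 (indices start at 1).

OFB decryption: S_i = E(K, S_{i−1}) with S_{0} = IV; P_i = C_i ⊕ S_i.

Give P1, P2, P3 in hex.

P1: S = E(K, 0xE) = 0xA; 0x3 ⊕ 0xA = 0x9.
P2: S = E(K, 0xA) = 0x6; 0xA ⊕ 0x6 = 0xC.
P3: S = E(K, 0x6) = 0x2; 0x2 ⊕ 0x2 = 0x0.

P1 = 0x9, P2 = 0xC, P3 = 0x0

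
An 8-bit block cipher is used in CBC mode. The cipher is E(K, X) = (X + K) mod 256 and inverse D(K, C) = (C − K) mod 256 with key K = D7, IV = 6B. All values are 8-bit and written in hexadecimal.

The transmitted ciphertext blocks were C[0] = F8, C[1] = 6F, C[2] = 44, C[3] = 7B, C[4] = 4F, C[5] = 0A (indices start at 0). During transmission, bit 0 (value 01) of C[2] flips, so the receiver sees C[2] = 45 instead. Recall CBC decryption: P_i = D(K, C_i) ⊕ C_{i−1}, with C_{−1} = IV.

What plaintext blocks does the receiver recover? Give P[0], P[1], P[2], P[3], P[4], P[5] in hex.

Only C[2] changed, to 45. In CBC, a change in C_i garbles P_i and flips the same bit in P_{i+1}. Decrypting the received ciphertext:
P[0]: D(K, F8) = 21; 21 ⊕ 6B = 4A.
P[1]: D(K, 6F) = 98; 98 ⊕ F8 = 60.
P[2]: D(K, 45) = 6E; 6E ⊕ 6F = 01.
P[3]: D(K, 7B) = A4; A4 ⊕ 45 = E1.
P[4]: D(K, 4F) = 78; 78 ⊕ 7B = 03.
P[5]: D(K, 0A) = 33; 33 ⊕ 4F = 7C.
Blocks that differ from the original plaintext: P[2], P[3].

P[0] = 4A, P[1] = 60, P[2] = 01, P[3] = E1, P[4] = 03, P[5] = 7C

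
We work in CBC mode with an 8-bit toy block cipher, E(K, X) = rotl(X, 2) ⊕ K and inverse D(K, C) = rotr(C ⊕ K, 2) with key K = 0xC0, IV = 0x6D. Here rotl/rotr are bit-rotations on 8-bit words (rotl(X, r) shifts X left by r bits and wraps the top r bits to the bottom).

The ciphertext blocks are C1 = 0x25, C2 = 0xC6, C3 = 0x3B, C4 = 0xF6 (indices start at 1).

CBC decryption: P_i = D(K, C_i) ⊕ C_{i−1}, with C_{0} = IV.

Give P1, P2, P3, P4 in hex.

P1: D(K, 0x25) = 0x79; 0x79 ⊕ 0x6D = 0x14.
P2: D(K, 0xC6) = 0x81; 0x81 ⊕ 0x25 = 0xA4.
P3: D(K, 0x3B) = 0xFE; 0xFE ⊕ 0xC6 = 0x38.
P4: D(K, 0xF6) = 0x8D; 0x8D ⊕ 0x3B = 0xB6.

P1 = 0x14, P2 = 0xA4, P3 = 0x38, P4 = 0xB6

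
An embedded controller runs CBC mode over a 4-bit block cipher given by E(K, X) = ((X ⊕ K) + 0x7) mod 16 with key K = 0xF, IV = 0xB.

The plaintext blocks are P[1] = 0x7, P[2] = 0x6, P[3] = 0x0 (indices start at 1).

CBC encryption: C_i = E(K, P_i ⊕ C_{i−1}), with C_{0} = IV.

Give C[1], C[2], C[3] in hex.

C[1] = 0xA, C[2] = 0xA, C[3] = 0xC

C[1]: P[1] ⊕ 0xB = 0xC; E(K, 0xC) = 0xA.
C[2]: P[2] ⊕ 0xA = 0xC; E(K, 0xC) = 0xA.
C[3]: P[3] ⊕ 0xA = 0xA; E(K, 0xA) = 0xC.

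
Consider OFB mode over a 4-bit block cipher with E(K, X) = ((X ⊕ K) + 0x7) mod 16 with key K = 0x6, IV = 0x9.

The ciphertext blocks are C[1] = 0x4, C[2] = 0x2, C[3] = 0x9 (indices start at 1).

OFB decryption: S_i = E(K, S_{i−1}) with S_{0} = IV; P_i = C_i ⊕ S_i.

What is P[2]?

P[1]: S = E(K, 0x9) = 0x6; 0x4 ⊕ 0x6 = 0x2.
P[2]: S = E(K, 0x6) = 0x7; 0x2 ⊕ 0x7 = 0x5.

P[2] = 0x5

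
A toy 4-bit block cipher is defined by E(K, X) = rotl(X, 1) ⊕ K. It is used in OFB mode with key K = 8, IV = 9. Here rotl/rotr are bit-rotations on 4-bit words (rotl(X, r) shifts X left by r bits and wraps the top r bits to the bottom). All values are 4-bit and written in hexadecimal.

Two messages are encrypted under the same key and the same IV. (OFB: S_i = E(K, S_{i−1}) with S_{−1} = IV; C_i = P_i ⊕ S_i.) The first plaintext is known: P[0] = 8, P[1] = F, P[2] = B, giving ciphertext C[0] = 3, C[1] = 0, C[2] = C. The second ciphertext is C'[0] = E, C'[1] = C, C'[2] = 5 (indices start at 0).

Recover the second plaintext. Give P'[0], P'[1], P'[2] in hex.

In OFB with a reused IV, both messages share the same keystream S_i, so C_i ⊕ C'_i = P_i ⊕ P'_i and thus P'_i = P_i ⊕ C_i ⊕ C'_i.
P'[0]: 8 ⊕ 3 ⊕ E = 5.
P'[1]: F ⊕ 0 ⊕ C = 3.
P'[2]: B ⊕ C ⊕ 5 = 2.

P'[0] = 5, P'[1] = 3, P'[2] = 2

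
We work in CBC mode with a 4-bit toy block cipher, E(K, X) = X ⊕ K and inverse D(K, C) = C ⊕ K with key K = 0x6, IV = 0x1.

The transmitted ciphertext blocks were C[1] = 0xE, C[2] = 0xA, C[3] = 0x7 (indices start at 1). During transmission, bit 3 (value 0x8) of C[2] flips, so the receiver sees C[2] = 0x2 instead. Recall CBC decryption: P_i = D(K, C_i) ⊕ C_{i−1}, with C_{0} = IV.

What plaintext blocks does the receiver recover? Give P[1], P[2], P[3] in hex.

P[1] = 0x9, P[2] = 0xA, P[3] = 0x3

Only C[2] changed, to 0x2. In CBC, a change in C_i garbles P_i and flips the same bit in P_{i+1}. Decrypting the received ciphertext:
P[1]: D(K, 0xE) = 0x8; 0x8 ⊕ 0x1 = 0x9.
P[2]: D(K, 0x2) = 0x4; 0x4 ⊕ 0xE = 0xA.
P[3]: D(K, 0x7) = 0x1; 0x1 ⊕ 0x2 = 0x3.
Blocks that differ from the original plaintext: P[2], P[3].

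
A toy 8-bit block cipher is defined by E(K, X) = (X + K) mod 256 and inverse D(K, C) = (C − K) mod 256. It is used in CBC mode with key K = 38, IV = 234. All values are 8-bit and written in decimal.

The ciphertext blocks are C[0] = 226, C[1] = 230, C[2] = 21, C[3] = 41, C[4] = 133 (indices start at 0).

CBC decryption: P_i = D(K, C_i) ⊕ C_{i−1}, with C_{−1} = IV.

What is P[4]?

P[4] = 118

P[4]: D(K, 133) = 95; 95 ⊕ 41 = 118.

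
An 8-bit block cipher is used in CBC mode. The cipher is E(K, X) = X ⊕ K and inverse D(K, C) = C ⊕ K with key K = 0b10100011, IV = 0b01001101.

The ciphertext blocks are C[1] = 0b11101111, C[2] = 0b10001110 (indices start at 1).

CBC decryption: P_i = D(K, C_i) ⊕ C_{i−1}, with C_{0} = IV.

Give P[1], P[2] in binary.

P[1] = 0b00000001, P[2] = 0b11000010

P[1]: D(K, 0b11101111) = 0b01001100; 0b01001100 ⊕ 0b01001101 = 0b00000001.
P[2]: D(K, 0b10001110) = 0b00101101; 0b00101101 ⊕ 0b11101111 = 0b11000010.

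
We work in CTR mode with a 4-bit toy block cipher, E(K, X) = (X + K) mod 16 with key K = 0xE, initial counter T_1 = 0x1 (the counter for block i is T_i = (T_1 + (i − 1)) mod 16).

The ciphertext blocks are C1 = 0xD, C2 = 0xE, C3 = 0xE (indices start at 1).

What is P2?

CTR decryption: S_i = E(K, T_i) where T_i is the counter for block i; P_i = C_i ⊕ S_i.
P2: T = 0x2, S = E(K, T) = 0x0; 0xE ⊕ 0x0 = 0xE.

P2 = 0xE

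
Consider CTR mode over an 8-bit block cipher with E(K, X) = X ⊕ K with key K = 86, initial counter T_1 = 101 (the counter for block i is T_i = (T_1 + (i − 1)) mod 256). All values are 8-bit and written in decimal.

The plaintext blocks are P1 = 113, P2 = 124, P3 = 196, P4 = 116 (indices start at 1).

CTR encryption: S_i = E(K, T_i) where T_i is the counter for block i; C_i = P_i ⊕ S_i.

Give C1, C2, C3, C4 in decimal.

C1: T = 101, S = E(K, T) = 51; 113 ⊕ 51 = 66.
C2: T = 102, S = E(K, T) = 48; 124 ⊕ 48 = 76.
C3: T = 103, S = E(K, T) = 49; 196 ⊕ 49 = 245.
C4: T = 104, S = E(K, T) = 62; 116 ⊕ 62 = 74.

C1 = 66, C2 = 76, C3 = 245, C4 = 74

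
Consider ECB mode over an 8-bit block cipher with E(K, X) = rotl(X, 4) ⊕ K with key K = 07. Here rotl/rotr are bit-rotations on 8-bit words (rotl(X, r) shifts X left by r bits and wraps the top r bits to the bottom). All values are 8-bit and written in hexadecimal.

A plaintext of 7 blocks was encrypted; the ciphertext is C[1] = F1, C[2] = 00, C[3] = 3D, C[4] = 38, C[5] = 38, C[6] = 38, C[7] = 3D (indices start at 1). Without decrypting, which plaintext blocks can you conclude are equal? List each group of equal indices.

ECB encrypts each block independently with the same key, so equal ciphertext blocks imply equal plaintext blocks.
C[3] = C[7] = 3D, so P[3] = P[7].
C[4] = C[5] = C[6] = 38, so P[4] = P[5] = P[6].

P[3] = P[7]; P[4] = P[5] = P[6]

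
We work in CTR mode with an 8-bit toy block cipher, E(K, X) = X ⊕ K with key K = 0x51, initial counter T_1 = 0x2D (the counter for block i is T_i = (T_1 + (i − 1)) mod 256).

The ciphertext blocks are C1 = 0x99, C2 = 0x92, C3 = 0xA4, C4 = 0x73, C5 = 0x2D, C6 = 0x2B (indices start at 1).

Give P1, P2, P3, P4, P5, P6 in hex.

P1 = 0xE5, P2 = 0xED, P3 = 0xDA, P4 = 0x12, P5 = 0x4D, P6 = 0x48

CTR decryption: S_i = E(K, T_i) where T_i is the counter for block i; P_i = C_i ⊕ S_i.
P1: T = 0x2D, S = E(K, T) = 0x7C; 0x99 ⊕ 0x7C = 0xE5.
P2: T = 0x2E, S = E(K, T) = 0x7F; 0x92 ⊕ 0x7F = 0xED.
P3: T = 0x2F, S = E(K, T) = 0x7E; 0xA4 ⊕ 0x7E = 0xDA.
P4: T = 0x30, S = E(K, T) = 0x61; 0x73 ⊕ 0x61 = 0x12.
P5: T = 0x31, S = E(K, T) = 0x60; 0x2D ⊕ 0x60 = 0x4D.
P6: T = 0x32, S = E(K, T) = 0x63; 0x2B ⊕ 0x63 = 0x48.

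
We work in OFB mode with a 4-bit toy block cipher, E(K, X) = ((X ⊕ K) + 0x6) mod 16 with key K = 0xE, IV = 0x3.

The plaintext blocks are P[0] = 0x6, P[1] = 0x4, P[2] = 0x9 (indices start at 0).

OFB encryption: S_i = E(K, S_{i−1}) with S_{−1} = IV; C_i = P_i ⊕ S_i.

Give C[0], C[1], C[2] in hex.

C[0]: S = E(K, 0x3) = 0x3; 0x6 ⊕ 0x3 = 0x5.
C[1]: S = E(K, 0x3) = 0x3; 0x4 ⊕ 0x3 = 0x7.
C[2]: S = E(K, 0x3) = 0x3; 0x9 ⊕ 0x3 = 0xA.

C[0] = 0x5, C[1] = 0x7, C[2] = 0xA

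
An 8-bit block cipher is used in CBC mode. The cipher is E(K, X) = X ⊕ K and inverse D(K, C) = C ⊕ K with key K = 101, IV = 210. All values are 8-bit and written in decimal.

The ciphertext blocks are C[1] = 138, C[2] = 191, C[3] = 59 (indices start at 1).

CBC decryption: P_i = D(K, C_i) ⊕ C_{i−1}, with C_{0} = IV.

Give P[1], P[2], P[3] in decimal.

P[1] = 61, P[2] = 80, P[3] = 225

P[1]: D(K, 138) = 239; 239 ⊕ 210 = 61.
P[2]: D(K, 191) = 218; 218 ⊕ 138 = 80.
P[3]: D(K, 59) = 94; 94 ⊕ 191 = 225.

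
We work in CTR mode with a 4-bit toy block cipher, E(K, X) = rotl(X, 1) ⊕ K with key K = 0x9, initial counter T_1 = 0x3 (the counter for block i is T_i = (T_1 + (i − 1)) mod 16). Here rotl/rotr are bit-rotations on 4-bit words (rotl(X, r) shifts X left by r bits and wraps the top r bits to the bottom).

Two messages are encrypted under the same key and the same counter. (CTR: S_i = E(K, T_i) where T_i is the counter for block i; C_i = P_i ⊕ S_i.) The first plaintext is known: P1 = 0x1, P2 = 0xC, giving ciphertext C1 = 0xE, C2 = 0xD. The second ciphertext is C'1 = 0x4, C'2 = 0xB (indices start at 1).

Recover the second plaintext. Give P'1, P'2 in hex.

P'1 = 0xB, P'2 = 0xA

In CTR with a reused counter, both messages share the same keystream S_i, so C_i ⊕ C'_i = P_i ⊕ P'_i and thus P'_i = P_i ⊕ C_i ⊕ C'_i.
P'1: 0x1 ⊕ 0xE ⊕ 0x4 = 0xB.
P'2: 0xC ⊕ 0xD ⊕ 0xB = 0xA.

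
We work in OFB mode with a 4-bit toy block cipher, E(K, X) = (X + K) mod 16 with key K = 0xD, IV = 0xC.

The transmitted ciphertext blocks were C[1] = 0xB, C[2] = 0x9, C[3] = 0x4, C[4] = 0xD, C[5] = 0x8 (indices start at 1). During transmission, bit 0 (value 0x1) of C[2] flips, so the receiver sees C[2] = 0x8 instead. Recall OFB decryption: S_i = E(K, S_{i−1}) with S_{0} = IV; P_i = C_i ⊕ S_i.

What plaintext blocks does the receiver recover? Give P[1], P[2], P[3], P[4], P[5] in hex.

Only C[2] changed, to 0x8. In OFB, a change in C_i flips the same bit in P_i only; the keystream is unaffected. Decrypting the received ciphertext:
P[1]: S = E(K, 0xC) = 0x9; 0xB ⊕ 0x9 = 0x2.
P[2]: S = E(K, 0x9) = 0x6; 0x8 ⊕ 0x6 = 0xE.
P[3]: S = E(K, 0x6) = 0x3; 0x4 ⊕ 0x3 = 0x7.
P[4]: S = E(K, 0x3) = 0x0; 0xD ⊕ 0x0 = 0xD.
P[5]: S = E(K, 0x0) = 0xD; 0x8 ⊕ 0xD = 0x5.
Blocks that differ from the original plaintext: P[2].

P[1] = 0x2, P[2] = 0xE, P[3] = 0x7, P[4] = 0xD, P[5] = 0x5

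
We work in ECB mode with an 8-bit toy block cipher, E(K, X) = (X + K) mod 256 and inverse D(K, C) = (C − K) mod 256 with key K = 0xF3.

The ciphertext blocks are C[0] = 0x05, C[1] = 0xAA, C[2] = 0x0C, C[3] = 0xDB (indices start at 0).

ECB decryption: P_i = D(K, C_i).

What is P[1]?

P[1] = 0xB7

P[1]: D(K, 0xAA) = 0xB7.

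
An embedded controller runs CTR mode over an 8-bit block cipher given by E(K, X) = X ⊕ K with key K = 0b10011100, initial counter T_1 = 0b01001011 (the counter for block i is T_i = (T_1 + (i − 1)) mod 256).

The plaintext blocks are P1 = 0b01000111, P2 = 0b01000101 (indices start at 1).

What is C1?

CTR encryption: S_i = E(K, T_i) where T_i is the counter for block i; C_i = P_i ⊕ S_i.
C1: T = 0b01001011, S = E(K, T) = 0b11010111; 0b01000111 ⊕ 0b11010111 = 0b10010000.

C1 = 0b10010000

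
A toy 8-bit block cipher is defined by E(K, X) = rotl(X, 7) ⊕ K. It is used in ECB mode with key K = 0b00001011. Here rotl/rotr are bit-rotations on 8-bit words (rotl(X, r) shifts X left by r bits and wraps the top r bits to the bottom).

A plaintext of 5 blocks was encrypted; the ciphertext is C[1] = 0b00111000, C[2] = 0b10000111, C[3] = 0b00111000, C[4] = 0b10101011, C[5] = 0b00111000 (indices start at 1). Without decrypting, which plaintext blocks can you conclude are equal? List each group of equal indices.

P[1] = P[3] = P[5]

ECB encrypts each block independently with the same key, so equal ciphertext blocks imply equal plaintext blocks.
C[1] = C[3] = C[5] = 0b00111000, so P[1] = P[3] = P[5].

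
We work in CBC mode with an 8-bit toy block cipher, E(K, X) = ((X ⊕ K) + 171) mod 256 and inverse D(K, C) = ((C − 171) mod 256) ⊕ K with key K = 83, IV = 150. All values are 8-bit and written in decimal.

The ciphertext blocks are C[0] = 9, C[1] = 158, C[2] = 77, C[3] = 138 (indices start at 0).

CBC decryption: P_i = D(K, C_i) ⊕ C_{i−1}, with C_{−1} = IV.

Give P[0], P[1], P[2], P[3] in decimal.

P[0]: D(K, 9) = 13; 13 ⊕ 150 = 155.
P[1]: D(K, 158) = 160; 160 ⊕ 9 = 169.
P[2]: D(K, 77) = 241; 241 ⊕ 158 = 111.
P[3]: D(K, 138) = 140; 140 ⊕ 77 = 193.

P[0] = 155, P[1] = 169, P[2] = 111, P[3] = 193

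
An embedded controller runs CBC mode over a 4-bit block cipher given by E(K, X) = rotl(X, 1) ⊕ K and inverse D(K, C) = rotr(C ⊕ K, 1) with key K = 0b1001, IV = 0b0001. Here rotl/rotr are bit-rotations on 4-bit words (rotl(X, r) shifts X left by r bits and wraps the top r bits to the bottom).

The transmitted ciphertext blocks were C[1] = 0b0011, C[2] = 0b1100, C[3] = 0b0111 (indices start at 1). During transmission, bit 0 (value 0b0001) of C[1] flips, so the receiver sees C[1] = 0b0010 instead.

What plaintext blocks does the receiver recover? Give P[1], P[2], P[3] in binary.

CBC decryption: P_i = D(K, C_i) ⊕ C_{i−1}, with C_{0} = IV.
Only C[1] changed, to 0b0010. In CBC, a change in C_i garbles P_i and flips the same bit in P_{i+1}. Decrypting the received ciphertext:
P[1]: D(K, 0b0010) = 0b1101; 0b1101 ⊕ 0b0001 = 0b1100.
P[2]: D(K, 0b1100) = 0b1010; 0b1010 ⊕ 0b0010 = 0b1000.
P[3]: D(K, 0b0111) = 0b0111; 0b0111 ⊕ 0b1100 = 0b1011.
Blocks that differ from the original plaintext: P[1], P[2].

P[1] = 0b1100, P[2] = 0b1000, P[3] = 0b1011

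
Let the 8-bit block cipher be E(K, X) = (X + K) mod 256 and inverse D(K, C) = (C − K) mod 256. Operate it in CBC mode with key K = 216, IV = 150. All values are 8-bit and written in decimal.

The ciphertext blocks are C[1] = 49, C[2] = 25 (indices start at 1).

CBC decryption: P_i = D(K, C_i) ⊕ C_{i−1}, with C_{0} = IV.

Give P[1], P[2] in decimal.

P[1] = 207, P[2] = 112

P[1]: D(K, 49) = 89; 89 ⊕ 150 = 207.
P[2]: D(K, 25) = 65; 65 ⊕ 49 = 112.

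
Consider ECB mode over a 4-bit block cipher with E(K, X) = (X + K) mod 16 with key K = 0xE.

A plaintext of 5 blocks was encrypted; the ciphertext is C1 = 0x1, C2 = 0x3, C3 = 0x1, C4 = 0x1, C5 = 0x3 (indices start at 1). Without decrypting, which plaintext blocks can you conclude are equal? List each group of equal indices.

P1 = P3 = P4; P2 = P5

ECB encrypts each block independently with the same key, so equal ciphertext blocks imply equal plaintext blocks.
C1 = C3 = C4 = 0x1, so P1 = P3 = P4.
C2 = C5 = 0x3, so P2 = P5.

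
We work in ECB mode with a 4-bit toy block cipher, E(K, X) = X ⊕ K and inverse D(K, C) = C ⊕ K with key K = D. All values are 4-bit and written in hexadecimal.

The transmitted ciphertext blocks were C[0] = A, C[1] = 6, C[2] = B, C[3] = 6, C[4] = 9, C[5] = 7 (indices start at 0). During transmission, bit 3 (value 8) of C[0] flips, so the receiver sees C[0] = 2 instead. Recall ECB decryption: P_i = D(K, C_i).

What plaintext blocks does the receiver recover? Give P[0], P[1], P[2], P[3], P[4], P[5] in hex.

P[0] = F, P[1] = B, P[2] = 6, P[3] = B, P[4] = 4, P[5] = A

Only C[0] changed, to 2. In ECB, a change in C_i affects only P_i. Decrypting the received ciphertext:
P[0]: D(K, 2) = F.
P[1]: D(K, 6) = B.
P[2]: D(K, B) = 6.
P[3]: D(K, 6) = B.
P[4]: D(K, 9) = 4.
P[5]: D(K, 7) = A.
Blocks that differ from the original plaintext: P[0].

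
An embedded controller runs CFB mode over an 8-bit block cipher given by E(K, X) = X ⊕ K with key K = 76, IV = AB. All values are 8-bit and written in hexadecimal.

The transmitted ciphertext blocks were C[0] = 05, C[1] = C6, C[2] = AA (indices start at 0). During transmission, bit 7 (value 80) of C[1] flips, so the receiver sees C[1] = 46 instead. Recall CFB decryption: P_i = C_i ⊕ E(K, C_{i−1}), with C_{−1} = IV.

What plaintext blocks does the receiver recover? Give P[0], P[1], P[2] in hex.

Only C[1] changed, to 46. In CFB, a change in C_i flips the same bit in P_i and garbles P_{i+1}. Decrypting the received ciphertext:
P[0]: E(K, AB) = DD; 05 ⊕ DD = D8.
P[1]: E(K, 05) = 73; 46 ⊕ 73 = 35.
P[2]: E(K, 46) = 30; AA ⊕ 30 = 9A.
Blocks that differ from the original plaintext: P[1], P[2].

P[0] = D8, P[1] = 35, P[2] = 9A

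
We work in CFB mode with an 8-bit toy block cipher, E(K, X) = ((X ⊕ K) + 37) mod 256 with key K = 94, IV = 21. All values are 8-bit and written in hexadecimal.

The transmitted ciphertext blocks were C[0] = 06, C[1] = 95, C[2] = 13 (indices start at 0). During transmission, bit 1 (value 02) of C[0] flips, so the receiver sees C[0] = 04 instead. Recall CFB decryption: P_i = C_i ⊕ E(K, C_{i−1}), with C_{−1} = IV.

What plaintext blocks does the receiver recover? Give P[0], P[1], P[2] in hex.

P[0] = E8, P[1] = 52, P[2] = 2B

Only C[0] changed, to 04. In CFB, a change in C_i flips the same bit in P_i and garbles P_{i+1}. Decrypting the received ciphertext:
P[0]: E(K, 21) = EC; 04 ⊕ EC = E8.
P[1]: E(K, 04) = C7; 95 ⊕ C7 = 52.
P[2]: E(K, 95) = 38; 13 ⊕ 38 = 2B.
Blocks that differ from the original plaintext: P[0], P[1].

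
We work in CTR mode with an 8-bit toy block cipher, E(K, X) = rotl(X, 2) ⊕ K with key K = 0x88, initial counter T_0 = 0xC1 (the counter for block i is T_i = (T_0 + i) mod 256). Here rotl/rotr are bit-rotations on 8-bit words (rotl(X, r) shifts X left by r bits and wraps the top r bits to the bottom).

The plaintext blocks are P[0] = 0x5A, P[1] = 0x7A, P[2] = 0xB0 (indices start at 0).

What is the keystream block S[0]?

CTR encryption: S_i = E(K, T_i) where T_i is the counter for block i; C_i = P_i ⊕ S_i.
C[0]: T = 0xC1, S = E(K, T) = 0x8F; 0x5A ⊕ 0x8F = 0xD5.
So S[0] = 0x8F.

0x8F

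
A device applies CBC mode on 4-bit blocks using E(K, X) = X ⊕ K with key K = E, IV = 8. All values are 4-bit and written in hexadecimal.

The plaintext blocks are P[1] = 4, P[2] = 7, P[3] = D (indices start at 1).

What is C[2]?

C[2] = B

CBC encryption: C_i = E(K, P_i ⊕ C_{i−1}), with C_{0} = IV.
C[1]: P[1] ⊕ 8 = C; E(K, C) = 2.
C[2]: P[2] ⊕ 2 = 5; E(K, 5) = B.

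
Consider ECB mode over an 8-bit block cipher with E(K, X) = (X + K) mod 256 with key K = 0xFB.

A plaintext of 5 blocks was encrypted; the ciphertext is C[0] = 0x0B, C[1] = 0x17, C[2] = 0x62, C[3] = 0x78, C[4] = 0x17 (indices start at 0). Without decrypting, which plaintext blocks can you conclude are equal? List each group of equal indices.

ECB encrypts each block independently with the same key, so equal ciphertext blocks imply equal plaintext blocks.
C[1] = C[4] = 0x17, so P[1] = P[4].

P[1] = P[4]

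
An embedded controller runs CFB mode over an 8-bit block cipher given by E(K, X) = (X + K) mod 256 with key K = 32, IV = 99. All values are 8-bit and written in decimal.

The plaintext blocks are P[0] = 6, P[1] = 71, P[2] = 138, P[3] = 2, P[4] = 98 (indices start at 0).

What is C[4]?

CFB encryption: C_i = P_i ⊕ E(K, C_{i−1}), with C_{−1} = IV.
C[0]: E(K, 99) = 131; 6 ⊕ 131 = 133.
C[1]: E(K, 133) = 165; 71 ⊕ 165 = 226.
C[2]: E(K, 226) = 2; 138 ⊕ 2 = 136.
C[3]: E(K, 136) = 168; 2 ⊕ 168 = 170.
C[4]: E(K, 170) = 202; 98 ⊕ 202 = 168.

C[4] = 168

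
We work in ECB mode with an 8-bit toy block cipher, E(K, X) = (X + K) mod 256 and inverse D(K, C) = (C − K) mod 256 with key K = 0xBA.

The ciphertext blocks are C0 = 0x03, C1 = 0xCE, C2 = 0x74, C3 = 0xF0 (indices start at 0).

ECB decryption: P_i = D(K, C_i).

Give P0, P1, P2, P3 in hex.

P0: D(K, 0x03) = 0x49.
P1: D(K, 0xCE) = 0x14.
P2: D(K, 0x74) = 0xBA.
P3: D(K, 0xF0) = 0x36.

P0 = 0x49, P1 = 0x14, P2 = 0xBA, P3 = 0x36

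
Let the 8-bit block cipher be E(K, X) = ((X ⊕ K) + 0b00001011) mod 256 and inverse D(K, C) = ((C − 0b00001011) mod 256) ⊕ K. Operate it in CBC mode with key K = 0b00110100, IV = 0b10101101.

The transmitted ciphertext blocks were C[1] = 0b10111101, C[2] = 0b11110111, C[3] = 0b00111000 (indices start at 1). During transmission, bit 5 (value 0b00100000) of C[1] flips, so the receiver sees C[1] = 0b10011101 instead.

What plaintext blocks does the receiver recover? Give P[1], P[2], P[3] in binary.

CBC decryption: P_i = D(K, C_i) ⊕ C_{i−1}, with C_{0} = IV.
Only C[1] changed, to 0b10011101. In CBC, a change in C_i garbles P_i and flips the same bit in P_{i+1}. Decrypting the received ciphertext:
P[1]: D(K, 0b10011101) = 0b10100110; 0b10100110 ⊕ 0b10101101 = 0b00001011.
P[2]: D(K, 0b11110111) = 0b11011000; 0b11011000 ⊕ 0b10011101 = 0b01000101.
P[3]: D(K, 0b00111000) = 0b00011001; 0b00011001 ⊕ 0b11110111 = 0b11101110.
Blocks that differ from the original plaintext: P[1], P[2].

P[1] = 0b00001011, P[2] = 0b01000101, P[3] = 0b11101110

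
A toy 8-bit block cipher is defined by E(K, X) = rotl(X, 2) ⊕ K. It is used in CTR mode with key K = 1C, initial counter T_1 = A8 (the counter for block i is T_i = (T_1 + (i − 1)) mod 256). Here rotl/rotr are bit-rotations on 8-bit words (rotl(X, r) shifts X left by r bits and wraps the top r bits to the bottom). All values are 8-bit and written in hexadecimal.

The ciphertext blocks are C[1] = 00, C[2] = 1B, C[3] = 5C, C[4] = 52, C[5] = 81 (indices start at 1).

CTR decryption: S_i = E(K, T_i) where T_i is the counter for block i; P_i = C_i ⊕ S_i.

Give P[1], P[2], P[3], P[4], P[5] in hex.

P[1] = BE, P[2] = A1, P[3] = EA, P[4] = E0, P[5] = 2F

P[1]: T = A8, S = E(K, T) = BE; 00 ⊕ BE = BE.
P[2]: T = A9, S = E(K, T) = BA; 1B ⊕ BA = A1.
P[3]: T = AA, S = E(K, T) = B6; 5C ⊕ B6 = EA.
P[4]: T = AB, S = E(K, T) = B2; 52 ⊕ B2 = E0.
P[5]: T = AC, S = E(K, T) = AE; 81 ⊕ AE = 2F.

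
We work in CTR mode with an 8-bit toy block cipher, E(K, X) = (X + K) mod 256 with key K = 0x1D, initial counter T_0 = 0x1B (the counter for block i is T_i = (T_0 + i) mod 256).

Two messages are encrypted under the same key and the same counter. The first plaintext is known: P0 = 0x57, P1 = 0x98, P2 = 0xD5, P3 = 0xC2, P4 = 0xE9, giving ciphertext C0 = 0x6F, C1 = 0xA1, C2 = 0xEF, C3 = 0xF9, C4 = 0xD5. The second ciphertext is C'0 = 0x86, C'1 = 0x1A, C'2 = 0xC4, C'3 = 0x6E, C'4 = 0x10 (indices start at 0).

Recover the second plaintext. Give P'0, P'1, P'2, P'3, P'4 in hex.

P'0 = 0xBE, P'1 = 0x23, P'2 = 0xFE, P'3 = 0x55, P'4 = 0x2C

In CTR with a reused counter, both messages share the same keystream S_i, so C_i ⊕ C'_i = P_i ⊕ P'_i and thus P'_i = P_i ⊕ C_i ⊕ C'_i.
P'0: 0x57 ⊕ 0x6F ⊕ 0x86 = 0xBE.
P'1: 0x98 ⊕ 0xA1 ⊕ 0x1A = 0x23.
P'2: 0xD5 ⊕ 0xEF ⊕ 0xC4 = 0xFE.
P'3: 0xC2 ⊕ 0xF9 ⊕ 0x6E = 0x55.
P'4: 0xE9 ⊕ 0xD5 ⊕ 0x10 = 0x2C.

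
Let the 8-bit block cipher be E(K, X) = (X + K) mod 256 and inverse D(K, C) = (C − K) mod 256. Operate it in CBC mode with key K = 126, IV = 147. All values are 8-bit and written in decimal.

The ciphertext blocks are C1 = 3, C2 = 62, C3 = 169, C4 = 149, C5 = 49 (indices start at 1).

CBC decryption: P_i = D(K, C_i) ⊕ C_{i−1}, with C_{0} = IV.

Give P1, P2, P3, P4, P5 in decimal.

P1: D(K, 3) = 133; 133 ⊕ 147 = 22.
P2: D(K, 62) = 192; 192 ⊕ 3 = 195.
P3: D(K, 169) = 43; 43 ⊕ 62 = 21.
P4: D(K, 149) = 23; 23 ⊕ 169 = 190.
P5: D(K, 49) = 179; 179 ⊕ 149 = 38.

P1 = 22, P2 = 195, P3 = 21, P4 = 190, P5 = 38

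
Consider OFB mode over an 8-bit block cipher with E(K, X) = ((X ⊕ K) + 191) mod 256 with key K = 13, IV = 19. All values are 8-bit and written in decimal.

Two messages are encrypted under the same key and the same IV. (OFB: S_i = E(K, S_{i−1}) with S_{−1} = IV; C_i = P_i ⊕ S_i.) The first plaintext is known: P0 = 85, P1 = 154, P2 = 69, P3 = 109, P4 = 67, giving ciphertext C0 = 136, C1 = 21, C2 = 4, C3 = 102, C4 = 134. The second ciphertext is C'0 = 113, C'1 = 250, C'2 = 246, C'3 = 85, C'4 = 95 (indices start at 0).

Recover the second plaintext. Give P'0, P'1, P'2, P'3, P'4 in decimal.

P'0 = 172, P'1 = 117, P'2 = 183, P'3 = 94, P'4 = 154

In OFB with a reused IV, both messages share the same keystream S_i, so C_i ⊕ C'_i = P_i ⊕ P'_i and thus P'_i = P_i ⊕ C_i ⊕ C'_i.
P'0: 85 ⊕ 136 ⊕ 113 = 172.
P'1: 154 ⊕ 21 ⊕ 250 = 117.
P'2: 69 ⊕ 4 ⊕ 246 = 183.
P'3: 109 ⊕ 102 ⊕ 85 = 94.
P'4: 67 ⊕ 134 ⊕ 95 = 154.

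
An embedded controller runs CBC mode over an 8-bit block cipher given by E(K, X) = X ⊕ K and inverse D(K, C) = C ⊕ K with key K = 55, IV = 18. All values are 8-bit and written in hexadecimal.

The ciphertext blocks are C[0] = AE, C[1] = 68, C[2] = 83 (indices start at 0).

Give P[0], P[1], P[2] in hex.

P[0] = E3, P[1] = 93, P[2] = BE

CBC decryption: P_i = D(K, C_i) ⊕ C_{i−1}, with C_{−1} = IV.
P[0]: D(K, AE) = FB; FB ⊕ 18 = E3.
P[1]: D(K, 68) = 3D; 3D ⊕ AE = 93.
P[2]: D(K, 83) = D6; D6 ⊕ 68 = BE.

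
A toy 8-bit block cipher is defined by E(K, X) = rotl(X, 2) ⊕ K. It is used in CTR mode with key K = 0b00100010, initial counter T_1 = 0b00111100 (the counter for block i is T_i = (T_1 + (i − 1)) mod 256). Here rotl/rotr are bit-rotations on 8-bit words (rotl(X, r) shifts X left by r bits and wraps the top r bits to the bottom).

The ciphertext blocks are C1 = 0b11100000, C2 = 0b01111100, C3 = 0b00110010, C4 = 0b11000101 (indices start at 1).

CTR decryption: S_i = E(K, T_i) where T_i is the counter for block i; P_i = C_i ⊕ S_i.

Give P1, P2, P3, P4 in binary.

P1: T = 0b00111100, S = E(K, T) = 0b11010010; 0b11100000 ⊕ 0b11010010 = 0b00110010.
P2: T = 0b00111101, S = E(K, T) = 0b11010110; 0b01111100 ⊕ 0b11010110 = 0b10101010.
P3: T = 0b00111110, S = E(K, T) = 0b11011010; 0b00110010 ⊕ 0b11011010 = 0b11101000.
P4: T = 0b00111111, S = E(K, T) = 0b11011110; 0b11000101 ⊕ 0b11011110 = 0b00011011.

P1 = 0b00110010, P2 = 0b10101010, P3 = 0b11101000, P4 = 0b00011011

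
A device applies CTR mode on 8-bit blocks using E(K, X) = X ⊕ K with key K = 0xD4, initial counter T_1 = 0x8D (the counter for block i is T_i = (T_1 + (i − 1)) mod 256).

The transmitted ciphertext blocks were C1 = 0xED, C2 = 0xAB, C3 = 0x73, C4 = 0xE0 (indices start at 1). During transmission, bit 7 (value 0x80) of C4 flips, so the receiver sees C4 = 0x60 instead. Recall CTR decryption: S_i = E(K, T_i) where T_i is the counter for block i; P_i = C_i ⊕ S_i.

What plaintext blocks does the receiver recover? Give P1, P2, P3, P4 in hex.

Only C4 changed, to 0x60. In CTR, a change in C_i flips the same bit in P_i only; the keystream is unaffected. Decrypting the received ciphertext:
P1: T = 0x8D, S = E(K, T) = 0x59; 0xED ⊕ 0x59 = 0xB4.
P2: T = 0x8E, S = E(K, T) = 0x5A; 0xAB ⊕ 0x5A = 0xF1.
P3: T = 0x8F, S = E(K, T) = 0x5B; 0x73 ⊕ 0x5B = 0x28.
P4: T = 0x90, S = E(K, T) = 0x44; 0x60 ⊕ 0x44 = 0x24.
Blocks that differ from the original plaintext: P4.

P1 = 0xB4, P2 = 0xF1, P3 = 0x28, P4 = 0x24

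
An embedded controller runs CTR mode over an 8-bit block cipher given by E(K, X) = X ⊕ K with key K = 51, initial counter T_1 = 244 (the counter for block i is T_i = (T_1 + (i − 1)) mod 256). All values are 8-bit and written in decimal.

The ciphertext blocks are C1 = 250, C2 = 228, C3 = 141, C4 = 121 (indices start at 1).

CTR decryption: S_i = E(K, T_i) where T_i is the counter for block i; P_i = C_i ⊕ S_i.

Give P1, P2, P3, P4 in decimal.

P1: T = 244, S = E(K, T) = 199; 250 ⊕ 199 = 61.
P2: T = 245, S = E(K, T) = 198; 228 ⊕ 198 = 34.
P3: T = 246, S = E(K, T) = 197; 141 ⊕ 197 = 72.
P4: T = 247, S = E(K, T) = 196; 121 ⊕ 196 = 189.

P1 = 61, P2 = 34, P3 = 72, P4 = 189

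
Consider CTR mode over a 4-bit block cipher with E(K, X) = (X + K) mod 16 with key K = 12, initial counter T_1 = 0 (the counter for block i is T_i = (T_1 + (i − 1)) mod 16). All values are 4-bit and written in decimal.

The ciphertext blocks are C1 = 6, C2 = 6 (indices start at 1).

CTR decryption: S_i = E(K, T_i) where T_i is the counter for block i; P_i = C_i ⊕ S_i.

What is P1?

P1: T = 0, S = E(K, T) = 12; 6 ⊕ 12 = 10.

P1 = 10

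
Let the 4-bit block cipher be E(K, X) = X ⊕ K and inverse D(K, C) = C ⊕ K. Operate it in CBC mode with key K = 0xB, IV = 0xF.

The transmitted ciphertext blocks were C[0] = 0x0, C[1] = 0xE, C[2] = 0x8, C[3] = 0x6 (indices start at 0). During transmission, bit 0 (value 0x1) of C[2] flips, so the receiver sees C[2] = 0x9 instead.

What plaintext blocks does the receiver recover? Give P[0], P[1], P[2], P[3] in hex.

CBC decryption: P_i = D(K, C_i) ⊕ C_{i−1}, with C_{−1} = IV.
Only C[2] changed, to 0x9. In CBC, a change in C_i garbles P_i and flips the same bit in P_{i+1}. Decrypting the received ciphertext:
P[0]: D(K, 0x0) = 0xB; 0xB ⊕ 0xF = 0x4.
P[1]: D(K, 0xE) = 0x5; 0x5 ⊕ 0x0 = 0x5.
P[2]: D(K, 0x9) = 0x2; 0x2 ⊕ 0xE = 0xC.
P[3]: D(K, 0x6) = 0xD; 0xD ⊕ 0x9 = 0x4.
Blocks that differ from the original plaintext: P[2], P[3].

P[0] = 0x4, P[1] = 0x5, P[2] = 0xC, P[3] = 0x4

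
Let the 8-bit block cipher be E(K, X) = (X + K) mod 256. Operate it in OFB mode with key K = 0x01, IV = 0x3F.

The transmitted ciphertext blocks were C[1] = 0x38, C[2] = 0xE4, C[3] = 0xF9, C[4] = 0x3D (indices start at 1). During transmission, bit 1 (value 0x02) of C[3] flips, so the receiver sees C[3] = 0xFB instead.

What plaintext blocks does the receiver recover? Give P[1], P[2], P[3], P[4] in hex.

OFB decryption: S_i = E(K, S_{i−1}) with S_{0} = IV; P_i = C_i ⊕ S_i.
Only C[3] changed, to 0xFB. In OFB, a change in C_i flips the same bit in P_i only; the keystream is unaffected. Decrypting the received ciphertext:
P[1]: S = E(K, 0x3F) = 0x40; 0x38 ⊕ 0x40 = 0x78.
P[2]: S = E(K, 0x40) = 0x41; 0xE4 ⊕ 0x41 = 0xA5.
P[3]: S = E(K, 0x41) = 0x42; 0xFB ⊕ 0x42 = 0xB9.
P[4]: S = E(K, 0x42) = 0x43; 0x3D ⊕ 0x43 = 0x7E.
Blocks that differ from the original plaintext: P[3].

P[1] = 0x78, P[2] = 0xA5, P[3] = 0xB9, P[4] = 0x7E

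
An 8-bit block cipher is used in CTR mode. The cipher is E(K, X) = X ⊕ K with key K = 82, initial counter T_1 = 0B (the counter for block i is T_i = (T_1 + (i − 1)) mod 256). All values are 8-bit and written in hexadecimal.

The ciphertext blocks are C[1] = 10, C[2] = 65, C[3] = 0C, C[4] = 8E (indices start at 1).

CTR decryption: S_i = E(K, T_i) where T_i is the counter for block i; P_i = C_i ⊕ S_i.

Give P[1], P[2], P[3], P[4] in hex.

P[1] = 99, P[2] = EB, P[3] = 83, P[4] = 02

P[1]: T = 0B, S = E(K, T) = 89; 10 ⊕ 89 = 99.
P[2]: T = 0C, S = E(K, T) = 8E; 65 ⊕ 8E = EB.
P[3]: T = 0D, S = E(K, T) = 8F; 0C ⊕ 8F = 83.
P[4]: T = 0E, S = E(K, T) = 8C; 8E ⊕ 8C = 02.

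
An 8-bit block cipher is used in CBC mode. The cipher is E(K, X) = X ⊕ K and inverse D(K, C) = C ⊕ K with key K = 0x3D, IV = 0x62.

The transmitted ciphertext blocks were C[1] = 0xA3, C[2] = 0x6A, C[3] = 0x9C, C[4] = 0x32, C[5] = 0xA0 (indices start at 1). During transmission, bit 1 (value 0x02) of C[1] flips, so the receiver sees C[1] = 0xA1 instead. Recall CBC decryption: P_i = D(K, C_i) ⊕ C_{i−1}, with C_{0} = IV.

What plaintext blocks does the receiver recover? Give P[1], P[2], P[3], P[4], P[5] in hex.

Only C[1] changed, to 0xA1. In CBC, a change in C_i garbles P_i and flips the same bit in P_{i+1}. Decrypting the received ciphertext:
P[1]: D(K, 0xA1) = 0x9C; 0x9C ⊕ 0x62 = 0xFE.
P[2]: D(K, 0x6A) = 0x57; 0x57 ⊕ 0xA1 = 0xF6.
P[3]: D(K, 0x9C) = 0xA1; 0xA1 ⊕ 0x6A = 0xCB.
P[4]: D(K, 0x32) = 0x0F; 0x0F ⊕ 0x9C = 0x93.
P[5]: D(K, 0xA0) = 0x9D; 0x9D ⊕ 0x32 = 0xAF.
Blocks that differ from the original plaintext: P[1], P[2].

P[1] = 0xFE, P[2] = 0xF6, P[3] = 0xCB, P[4] = 0x93, P[5] = 0xAF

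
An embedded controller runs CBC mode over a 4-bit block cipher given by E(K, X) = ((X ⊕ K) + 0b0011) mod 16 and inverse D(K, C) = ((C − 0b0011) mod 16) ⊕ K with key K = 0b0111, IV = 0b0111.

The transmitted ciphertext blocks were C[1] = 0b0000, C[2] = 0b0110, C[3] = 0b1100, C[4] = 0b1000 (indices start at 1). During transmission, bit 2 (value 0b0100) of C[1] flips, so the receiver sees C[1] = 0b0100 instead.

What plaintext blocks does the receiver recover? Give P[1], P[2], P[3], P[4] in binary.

CBC decryption: P_i = D(K, C_i) ⊕ C_{i−1}, with C_{0} = IV.
Only C[1] changed, to 0b0100. In CBC, a change in C_i garbles P_i and flips the same bit in P_{i+1}. Decrypting the received ciphertext:
P[1]: D(K, 0b0100) = 0b0110; 0b0110 ⊕ 0b0111 = 0b0001.
P[2]: D(K, 0b0110) = 0b0100; 0b0100 ⊕ 0b0100 = 0b0000.
P[3]: D(K, 0b1100) = 0b1110; 0b1110 ⊕ 0b0110 = 0b1000.
P[4]: D(K, 0b1000) = 0b0010; 0b0010 ⊕ 0b1100 = 0b1110.
Blocks that differ from the original plaintext: P[1], P[2].

P[1] = 0b0001, P[2] = 0b0000, P[3] = 0b1000, P[4] = 0b1110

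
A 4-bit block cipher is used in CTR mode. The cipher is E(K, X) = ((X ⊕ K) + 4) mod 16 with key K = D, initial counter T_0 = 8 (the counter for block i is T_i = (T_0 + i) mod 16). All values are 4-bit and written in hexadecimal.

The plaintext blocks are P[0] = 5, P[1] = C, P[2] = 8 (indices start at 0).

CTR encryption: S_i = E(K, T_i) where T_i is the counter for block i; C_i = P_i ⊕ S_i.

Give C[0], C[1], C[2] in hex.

C[0]: T = 8, S = E(K, T) = 9; 5 ⊕ 9 = C.
C[1]: T = 9, S = E(K, T) = 8; C ⊕ 8 = 4.
C[2]: T = A, S = E(K, T) = B; 8 ⊕ B = 3.

C[0] = C, C[1] = 4, C[2] = 3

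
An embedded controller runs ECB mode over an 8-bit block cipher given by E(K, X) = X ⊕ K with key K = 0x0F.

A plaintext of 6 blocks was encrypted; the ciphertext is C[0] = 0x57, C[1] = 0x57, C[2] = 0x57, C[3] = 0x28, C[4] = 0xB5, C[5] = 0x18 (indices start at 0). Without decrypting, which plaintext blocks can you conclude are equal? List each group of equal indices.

ECB encrypts each block independently with the same key, so equal ciphertext blocks imply equal plaintext blocks.
C[0] = C[1] = C[2] = 0x57, so P[0] = P[1] = P[2].

P[0] = P[1] = P[2]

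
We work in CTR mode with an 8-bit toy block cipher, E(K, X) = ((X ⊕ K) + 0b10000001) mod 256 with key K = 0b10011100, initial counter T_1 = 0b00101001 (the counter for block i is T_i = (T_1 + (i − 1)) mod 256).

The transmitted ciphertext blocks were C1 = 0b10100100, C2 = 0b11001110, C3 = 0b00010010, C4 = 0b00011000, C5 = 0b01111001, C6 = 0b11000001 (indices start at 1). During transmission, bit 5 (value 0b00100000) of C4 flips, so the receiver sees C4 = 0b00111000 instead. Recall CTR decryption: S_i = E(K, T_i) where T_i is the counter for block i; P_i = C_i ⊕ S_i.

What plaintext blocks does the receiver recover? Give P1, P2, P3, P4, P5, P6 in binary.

P1 = 0b10010010, P2 = 0b11111001, P3 = 0b00101010, P4 = 0b00001001, P5 = 0b01001011, P6 = 0b11110010

Only C4 changed, to 0b00111000. In CTR, a change in C_i flips the same bit in P_i only; the keystream is unaffected. Decrypting the received ciphertext:
P1: T = 0b00101001, S = E(K, T) = 0b00110110; 0b10100100 ⊕ 0b00110110 = 0b10010010.
P2: T = 0b00101010, S = E(K, T) = 0b00110111; 0b11001110 ⊕ 0b00110111 = 0b11111001.
P3: T = 0b00101011, S = E(K, T) = 0b00111000; 0b00010010 ⊕ 0b00111000 = 0b00101010.
P4: T = 0b00101100, S = E(K, T) = 0b00110001; 0b00111000 ⊕ 0b00110001 = 0b00001001.
P5: T = 0b00101101, S = E(K, T) = 0b00110010; 0b01111001 ⊕ 0b00110010 = 0b01001011.
P6: T = 0b00101110, S = E(K, T) = 0b00110011; 0b11000001 ⊕ 0b00110011 = 0b11110010.
Blocks that differ from the original plaintext: P4.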